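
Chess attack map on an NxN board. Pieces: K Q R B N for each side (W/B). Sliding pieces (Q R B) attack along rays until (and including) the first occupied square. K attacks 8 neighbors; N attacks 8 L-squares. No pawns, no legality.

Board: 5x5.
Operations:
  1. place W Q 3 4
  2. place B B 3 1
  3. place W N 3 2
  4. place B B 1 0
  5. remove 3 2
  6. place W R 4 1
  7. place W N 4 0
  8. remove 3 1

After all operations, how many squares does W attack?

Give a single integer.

Answer: 16

Derivation:
Op 1: place WQ@(3,4)
Op 2: place BB@(3,1)
Op 3: place WN@(3,2)
Op 4: place BB@(1,0)
Op 5: remove (3,2)
Op 6: place WR@(4,1)
Op 7: place WN@(4,0)
Op 8: remove (3,1)
Per-piece attacks for W:
  WQ@(3,4): attacks (3,3) (3,2) (3,1) (3,0) (4,4) (2,4) (1,4) (0,4) (4,3) (2,3) (1,2) (0,1)
  WN@(4,0): attacks (3,2) (2,1)
  WR@(4,1): attacks (4,2) (4,3) (4,4) (4,0) (3,1) (2,1) (1,1) (0,1) [ray(0,-1) blocked at (4,0)]
Union (16 distinct): (0,1) (0,4) (1,1) (1,2) (1,4) (2,1) (2,3) (2,4) (3,0) (3,1) (3,2) (3,3) (4,0) (4,2) (4,3) (4,4)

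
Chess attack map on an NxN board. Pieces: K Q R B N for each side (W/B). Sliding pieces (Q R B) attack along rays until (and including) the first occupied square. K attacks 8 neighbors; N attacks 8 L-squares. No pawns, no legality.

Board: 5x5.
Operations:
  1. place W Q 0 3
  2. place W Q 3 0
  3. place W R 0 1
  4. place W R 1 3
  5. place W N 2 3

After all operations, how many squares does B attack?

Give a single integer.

Op 1: place WQ@(0,3)
Op 2: place WQ@(3,0)
Op 3: place WR@(0,1)
Op 4: place WR@(1,3)
Op 5: place WN@(2,3)
Per-piece attacks for B:
Union (0 distinct): (none)

Answer: 0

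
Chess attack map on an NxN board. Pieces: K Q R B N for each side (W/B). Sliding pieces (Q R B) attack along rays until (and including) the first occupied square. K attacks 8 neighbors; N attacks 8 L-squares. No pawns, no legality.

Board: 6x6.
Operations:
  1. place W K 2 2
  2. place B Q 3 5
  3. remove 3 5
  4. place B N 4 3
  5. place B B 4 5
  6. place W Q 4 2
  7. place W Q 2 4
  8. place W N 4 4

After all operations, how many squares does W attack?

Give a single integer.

Answer: 26

Derivation:
Op 1: place WK@(2,2)
Op 2: place BQ@(3,5)
Op 3: remove (3,5)
Op 4: place BN@(4,3)
Op 5: place BB@(4,5)
Op 6: place WQ@(4,2)
Op 7: place WQ@(2,4)
Op 8: place WN@(4,4)
Per-piece attacks for W:
  WK@(2,2): attacks (2,3) (2,1) (3,2) (1,2) (3,3) (3,1) (1,3) (1,1)
  WQ@(2,4): attacks (2,5) (2,3) (2,2) (3,4) (4,4) (1,4) (0,4) (3,5) (3,3) (4,2) (1,5) (1,3) (0,2) [ray(0,-1) blocked at (2,2); ray(1,0) blocked at (4,4); ray(1,-1) blocked at (4,2)]
  WQ@(4,2): attacks (4,3) (4,1) (4,0) (5,2) (3,2) (2,2) (5,3) (5,1) (3,3) (2,4) (3,1) (2,0) [ray(0,1) blocked at (4,3); ray(-1,0) blocked at (2,2); ray(-1,1) blocked at (2,4)]
  WN@(4,4): attacks (2,5) (5,2) (3,2) (2,3)
Union (26 distinct): (0,2) (0,4) (1,1) (1,2) (1,3) (1,4) (1,5) (2,0) (2,1) (2,2) (2,3) (2,4) (2,5) (3,1) (3,2) (3,3) (3,4) (3,5) (4,0) (4,1) (4,2) (4,3) (4,4) (5,1) (5,2) (5,3)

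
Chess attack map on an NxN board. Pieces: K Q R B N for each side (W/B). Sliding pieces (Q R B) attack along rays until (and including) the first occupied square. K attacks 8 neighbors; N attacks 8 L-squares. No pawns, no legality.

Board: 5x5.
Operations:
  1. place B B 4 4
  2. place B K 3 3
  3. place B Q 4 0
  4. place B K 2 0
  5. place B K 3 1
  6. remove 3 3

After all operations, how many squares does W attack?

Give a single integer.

Answer: 0

Derivation:
Op 1: place BB@(4,4)
Op 2: place BK@(3,3)
Op 3: place BQ@(4,0)
Op 4: place BK@(2,0)
Op 5: place BK@(3,1)
Op 6: remove (3,3)
Per-piece attacks for W:
Union (0 distinct): (none)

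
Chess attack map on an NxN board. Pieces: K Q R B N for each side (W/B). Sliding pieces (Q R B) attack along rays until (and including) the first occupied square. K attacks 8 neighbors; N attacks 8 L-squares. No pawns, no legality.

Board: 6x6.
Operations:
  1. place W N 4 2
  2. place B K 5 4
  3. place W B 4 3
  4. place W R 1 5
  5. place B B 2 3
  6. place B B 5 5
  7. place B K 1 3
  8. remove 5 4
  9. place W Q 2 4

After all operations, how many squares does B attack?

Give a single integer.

Op 1: place WN@(4,2)
Op 2: place BK@(5,4)
Op 3: place WB@(4,3)
Op 4: place WR@(1,5)
Op 5: place BB@(2,3)
Op 6: place BB@(5,5)
Op 7: place BK@(1,3)
Op 8: remove (5,4)
Op 9: place WQ@(2,4)
Per-piece attacks for B:
  BK@(1,3): attacks (1,4) (1,2) (2,3) (0,3) (2,4) (2,2) (0,4) (0,2)
  BB@(2,3): attacks (3,4) (4,5) (3,2) (4,1) (5,0) (1,4) (0,5) (1,2) (0,1)
  BB@(5,5): attacks (4,4) (3,3) (2,2) (1,1) (0,0)
Union (19 distinct): (0,0) (0,1) (0,2) (0,3) (0,4) (0,5) (1,1) (1,2) (1,4) (2,2) (2,3) (2,4) (3,2) (3,3) (3,4) (4,1) (4,4) (4,5) (5,0)

Answer: 19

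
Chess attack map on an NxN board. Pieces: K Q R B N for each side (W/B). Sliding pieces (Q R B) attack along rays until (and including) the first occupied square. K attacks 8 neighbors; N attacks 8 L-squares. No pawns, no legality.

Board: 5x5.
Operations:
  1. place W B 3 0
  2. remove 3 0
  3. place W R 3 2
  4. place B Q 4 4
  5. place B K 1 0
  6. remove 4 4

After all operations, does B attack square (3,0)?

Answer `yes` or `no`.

Op 1: place WB@(3,0)
Op 2: remove (3,0)
Op 3: place WR@(3,2)
Op 4: place BQ@(4,4)
Op 5: place BK@(1,0)
Op 6: remove (4,4)
Per-piece attacks for B:
  BK@(1,0): attacks (1,1) (2,0) (0,0) (2,1) (0,1)
B attacks (3,0): no

Answer: no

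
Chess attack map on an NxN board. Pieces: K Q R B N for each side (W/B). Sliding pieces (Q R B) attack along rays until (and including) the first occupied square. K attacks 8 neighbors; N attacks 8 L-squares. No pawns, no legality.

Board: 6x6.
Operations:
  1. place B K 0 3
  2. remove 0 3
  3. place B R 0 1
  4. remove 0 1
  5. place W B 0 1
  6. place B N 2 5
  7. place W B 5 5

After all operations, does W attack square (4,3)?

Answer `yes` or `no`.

Op 1: place BK@(0,3)
Op 2: remove (0,3)
Op 3: place BR@(0,1)
Op 4: remove (0,1)
Op 5: place WB@(0,1)
Op 6: place BN@(2,5)
Op 7: place WB@(5,5)
Per-piece attacks for W:
  WB@(0,1): attacks (1,2) (2,3) (3,4) (4,5) (1,0)
  WB@(5,5): attacks (4,4) (3,3) (2,2) (1,1) (0,0)
W attacks (4,3): no

Answer: no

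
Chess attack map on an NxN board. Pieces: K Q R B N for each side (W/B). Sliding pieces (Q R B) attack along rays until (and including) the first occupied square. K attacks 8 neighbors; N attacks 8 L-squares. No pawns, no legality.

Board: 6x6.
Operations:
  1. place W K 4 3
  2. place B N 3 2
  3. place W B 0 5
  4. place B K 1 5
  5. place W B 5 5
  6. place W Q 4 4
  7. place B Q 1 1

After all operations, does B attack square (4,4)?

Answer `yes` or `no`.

Answer: yes

Derivation:
Op 1: place WK@(4,3)
Op 2: place BN@(3,2)
Op 3: place WB@(0,5)
Op 4: place BK@(1,5)
Op 5: place WB@(5,5)
Op 6: place WQ@(4,4)
Op 7: place BQ@(1,1)
Per-piece attacks for B:
  BQ@(1,1): attacks (1,2) (1,3) (1,4) (1,5) (1,0) (2,1) (3,1) (4,1) (5,1) (0,1) (2,2) (3,3) (4,4) (2,0) (0,2) (0,0) [ray(0,1) blocked at (1,5); ray(1,1) blocked at (4,4)]
  BK@(1,5): attacks (1,4) (2,5) (0,5) (2,4) (0,4)
  BN@(3,2): attacks (4,4) (5,3) (2,4) (1,3) (4,0) (5,1) (2,0) (1,1)
B attacks (4,4): yes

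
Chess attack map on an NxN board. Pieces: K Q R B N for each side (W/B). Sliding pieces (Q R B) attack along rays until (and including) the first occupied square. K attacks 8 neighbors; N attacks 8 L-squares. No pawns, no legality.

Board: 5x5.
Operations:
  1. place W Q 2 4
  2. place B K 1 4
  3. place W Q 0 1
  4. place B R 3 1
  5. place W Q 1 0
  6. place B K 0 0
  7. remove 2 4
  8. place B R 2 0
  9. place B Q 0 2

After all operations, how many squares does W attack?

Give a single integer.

Op 1: place WQ@(2,4)
Op 2: place BK@(1,4)
Op 3: place WQ@(0,1)
Op 4: place BR@(3,1)
Op 5: place WQ@(1,0)
Op 6: place BK@(0,0)
Op 7: remove (2,4)
Op 8: place BR@(2,0)
Op 9: place BQ@(0,2)
Per-piece attacks for W:
  WQ@(0,1): attacks (0,2) (0,0) (1,1) (2,1) (3,1) (1,2) (2,3) (3,4) (1,0) [ray(0,1) blocked at (0,2); ray(0,-1) blocked at (0,0); ray(1,0) blocked at (3,1); ray(1,-1) blocked at (1,0)]
  WQ@(1,0): attacks (1,1) (1,2) (1,3) (1,4) (2,0) (0,0) (2,1) (3,2) (4,3) (0,1) [ray(0,1) blocked at (1,4); ray(1,0) blocked at (2,0); ray(-1,0) blocked at (0,0); ray(-1,1) blocked at (0,1)]
Union (15 distinct): (0,0) (0,1) (0,2) (1,0) (1,1) (1,2) (1,3) (1,4) (2,0) (2,1) (2,3) (3,1) (3,2) (3,4) (4,3)

Answer: 15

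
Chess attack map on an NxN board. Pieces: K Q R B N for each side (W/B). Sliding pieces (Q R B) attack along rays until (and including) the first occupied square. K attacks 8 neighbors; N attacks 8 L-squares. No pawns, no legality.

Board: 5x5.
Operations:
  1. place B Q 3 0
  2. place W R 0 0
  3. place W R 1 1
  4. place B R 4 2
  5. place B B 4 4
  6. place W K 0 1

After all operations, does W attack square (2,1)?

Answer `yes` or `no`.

Op 1: place BQ@(3,0)
Op 2: place WR@(0,0)
Op 3: place WR@(1,1)
Op 4: place BR@(4,2)
Op 5: place BB@(4,4)
Op 6: place WK@(0,1)
Per-piece attacks for W:
  WR@(0,0): attacks (0,1) (1,0) (2,0) (3,0) [ray(0,1) blocked at (0,1); ray(1,0) blocked at (3,0)]
  WK@(0,1): attacks (0,2) (0,0) (1,1) (1,2) (1,0)
  WR@(1,1): attacks (1,2) (1,3) (1,4) (1,0) (2,1) (3,1) (4,1) (0,1) [ray(-1,0) blocked at (0,1)]
W attacks (2,1): yes

Answer: yes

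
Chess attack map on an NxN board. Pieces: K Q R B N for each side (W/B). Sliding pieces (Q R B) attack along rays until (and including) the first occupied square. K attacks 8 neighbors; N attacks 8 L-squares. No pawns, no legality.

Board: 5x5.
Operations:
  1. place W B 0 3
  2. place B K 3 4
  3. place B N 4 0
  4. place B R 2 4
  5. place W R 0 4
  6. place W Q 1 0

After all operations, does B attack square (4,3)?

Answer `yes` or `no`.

Answer: yes

Derivation:
Op 1: place WB@(0,3)
Op 2: place BK@(3,4)
Op 3: place BN@(4,0)
Op 4: place BR@(2,4)
Op 5: place WR@(0,4)
Op 6: place WQ@(1,0)
Per-piece attacks for B:
  BR@(2,4): attacks (2,3) (2,2) (2,1) (2,0) (3,4) (1,4) (0,4) [ray(1,0) blocked at (3,4); ray(-1,0) blocked at (0,4)]
  BK@(3,4): attacks (3,3) (4,4) (2,4) (4,3) (2,3)
  BN@(4,0): attacks (3,2) (2,1)
B attacks (4,3): yes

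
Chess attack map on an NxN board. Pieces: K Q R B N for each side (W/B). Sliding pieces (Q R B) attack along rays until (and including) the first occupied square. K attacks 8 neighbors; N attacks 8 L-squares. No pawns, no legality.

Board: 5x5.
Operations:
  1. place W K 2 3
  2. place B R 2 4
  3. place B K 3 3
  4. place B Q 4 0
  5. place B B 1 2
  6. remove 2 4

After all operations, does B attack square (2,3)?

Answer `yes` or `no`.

Op 1: place WK@(2,3)
Op 2: place BR@(2,4)
Op 3: place BK@(3,3)
Op 4: place BQ@(4,0)
Op 5: place BB@(1,2)
Op 6: remove (2,4)
Per-piece attacks for B:
  BB@(1,2): attacks (2,3) (2,1) (3,0) (0,3) (0,1) [ray(1,1) blocked at (2,3)]
  BK@(3,3): attacks (3,4) (3,2) (4,3) (2,3) (4,4) (4,2) (2,4) (2,2)
  BQ@(4,0): attacks (4,1) (4,2) (4,3) (4,4) (3,0) (2,0) (1,0) (0,0) (3,1) (2,2) (1,3) (0,4)
B attacks (2,3): yes

Answer: yes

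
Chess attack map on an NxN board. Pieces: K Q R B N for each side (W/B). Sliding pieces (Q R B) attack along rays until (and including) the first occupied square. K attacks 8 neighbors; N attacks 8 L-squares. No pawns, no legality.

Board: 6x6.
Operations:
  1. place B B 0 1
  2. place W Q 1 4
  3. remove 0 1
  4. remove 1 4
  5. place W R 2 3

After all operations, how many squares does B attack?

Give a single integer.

Op 1: place BB@(0,1)
Op 2: place WQ@(1,4)
Op 3: remove (0,1)
Op 4: remove (1,4)
Op 5: place WR@(2,3)
Per-piece attacks for B:
Union (0 distinct): (none)

Answer: 0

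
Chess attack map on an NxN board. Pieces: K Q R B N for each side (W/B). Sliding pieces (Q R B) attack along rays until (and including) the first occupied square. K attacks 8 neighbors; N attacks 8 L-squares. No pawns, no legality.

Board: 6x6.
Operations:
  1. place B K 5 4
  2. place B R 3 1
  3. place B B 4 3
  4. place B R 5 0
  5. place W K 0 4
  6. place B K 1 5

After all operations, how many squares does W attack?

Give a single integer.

Answer: 5

Derivation:
Op 1: place BK@(5,4)
Op 2: place BR@(3,1)
Op 3: place BB@(4,3)
Op 4: place BR@(5,0)
Op 5: place WK@(0,4)
Op 6: place BK@(1,5)
Per-piece attacks for W:
  WK@(0,4): attacks (0,5) (0,3) (1,4) (1,5) (1,3)
Union (5 distinct): (0,3) (0,5) (1,3) (1,4) (1,5)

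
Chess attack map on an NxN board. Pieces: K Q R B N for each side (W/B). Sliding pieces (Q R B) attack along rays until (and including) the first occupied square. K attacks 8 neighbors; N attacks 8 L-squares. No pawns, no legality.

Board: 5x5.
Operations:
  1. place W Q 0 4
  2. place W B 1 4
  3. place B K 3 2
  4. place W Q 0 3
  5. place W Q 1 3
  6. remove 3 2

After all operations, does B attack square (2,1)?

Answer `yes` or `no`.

Op 1: place WQ@(0,4)
Op 2: place WB@(1,4)
Op 3: place BK@(3,2)
Op 4: place WQ@(0,3)
Op 5: place WQ@(1,3)
Op 6: remove (3,2)
Per-piece attacks for B:
B attacks (2,1): no

Answer: no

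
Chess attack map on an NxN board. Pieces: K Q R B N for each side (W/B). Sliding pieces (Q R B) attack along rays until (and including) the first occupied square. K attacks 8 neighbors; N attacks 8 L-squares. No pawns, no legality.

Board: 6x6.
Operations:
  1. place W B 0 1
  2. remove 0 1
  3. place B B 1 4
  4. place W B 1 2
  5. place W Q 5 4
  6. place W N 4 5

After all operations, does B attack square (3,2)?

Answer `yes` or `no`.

Answer: yes

Derivation:
Op 1: place WB@(0,1)
Op 2: remove (0,1)
Op 3: place BB@(1,4)
Op 4: place WB@(1,2)
Op 5: place WQ@(5,4)
Op 6: place WN@(4,5)
Per-piece attacks for B:
  BB@(1,4): attacks (2,5) (2,3) (3,2) (4,1) (5,0) (0,5) (0,3)
B attacks (3,2): yes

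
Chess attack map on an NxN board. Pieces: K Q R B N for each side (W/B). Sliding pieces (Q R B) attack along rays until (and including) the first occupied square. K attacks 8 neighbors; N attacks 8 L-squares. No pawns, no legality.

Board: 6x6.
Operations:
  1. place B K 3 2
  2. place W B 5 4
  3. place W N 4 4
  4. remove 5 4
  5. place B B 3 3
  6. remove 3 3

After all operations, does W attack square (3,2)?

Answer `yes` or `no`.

Op 1: place BK@(3,2)
Op 2: place WB@(5,4)
Op 3: place WN@(4,4)
Op 4: remove (5,4)
Op 5: place BB@(3,3)
Op 6: remove (3,3)
Per-piece attacks for W:
  WN@(4,4): attacks (2,5) (5,2) (3,2) (2,3)
W attacks (3,2): yes

Answer: yes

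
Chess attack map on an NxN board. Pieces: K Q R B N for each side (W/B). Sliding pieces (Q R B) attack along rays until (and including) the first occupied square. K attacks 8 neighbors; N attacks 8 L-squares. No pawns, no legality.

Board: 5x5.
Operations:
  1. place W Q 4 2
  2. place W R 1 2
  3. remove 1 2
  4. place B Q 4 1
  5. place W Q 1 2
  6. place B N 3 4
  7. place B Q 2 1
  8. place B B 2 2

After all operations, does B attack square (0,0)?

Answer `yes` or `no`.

Answer: yes

Derivation:
Op 1: place WQ@(4,2)
Op 2: place WR@(1,2)
Op 3: remove (1,2)
Op 4: place BQ@(4,1)
Op 5: place WQ@(1,2)
Op 6: place BN@(3,4)
Op 7: place BQ@(2,1)
Op 8: place BB@(2,2)
Per-piece attacks for B:
  BQ@(2,1): attacks (2,2) (2,0) (3,1) (4,1) (1,1) (0,1) (3,2) (4,3) (3,0) (1,2) (1,0) [ray(0,1) blocked at (2,2); ray(1,0) blocked at (4,1); ray(-1,1) blocked at (1,2)]
  BB@(2,2): attacks (3,3) (4,4) (3,1) (4,0) (1,3) (0,4) (1,1) (0,0)
  BN@(3,4): attacks (4,2) (2,2) (1,3)
  BQ@(4,1): attacks (4,2) (4,0) (3,1) (2,1) (3,2) (2,3) (1,4) (3,0) [ray(0,1) blocked at (4,2); ray(-1,0) blocked at (2,1)]
B attacks (0,0): yes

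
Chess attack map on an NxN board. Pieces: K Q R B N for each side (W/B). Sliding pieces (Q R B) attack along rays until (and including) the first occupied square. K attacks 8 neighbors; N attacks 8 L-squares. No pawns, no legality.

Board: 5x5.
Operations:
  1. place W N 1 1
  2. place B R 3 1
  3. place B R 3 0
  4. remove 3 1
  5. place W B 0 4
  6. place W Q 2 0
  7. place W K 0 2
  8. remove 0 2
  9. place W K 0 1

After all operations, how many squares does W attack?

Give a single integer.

Op 1: place WN@(1,1)
Op 2: place BR@(3,1)
Op 3: place BR@(3,0)
Op 4: remove (3,1)
Op 5: place WB@(0,4)
Op 6: place WQ@(2,0)
Op 7: place WK@(0,2)
Op 8: remove (0,2)
Op 9: place WK@(0,1)
Per-piece attacks for W:
  WK@(0,1): attacks (0,2) (0,0) (1,1) (1,2) (1,0)
  WB@(0,4): attacks (1,3) (2,2) (3,1) (4,0)
  WN@(1,1): attacks (2,3) (3,2) (0,3) (3,0)
  WQ@(2,0): attacks (2,1) (2,2) (2,3) (2,4) (3,0) (1,0) (0,0) (3,1) (4,2) (1,1) [ray(1,0) blocked at (3,0); ray(-1,1) blocked at (1,1)]
Union (16 distinct): (0,0) (0,2) (0,3) (1,0) (1,1) (1,2) (1,3) (2,1) (2,2) (2,3) (2,4) (3,0) (3,1) (3,2) (4,0) (4,2)

Answer: 16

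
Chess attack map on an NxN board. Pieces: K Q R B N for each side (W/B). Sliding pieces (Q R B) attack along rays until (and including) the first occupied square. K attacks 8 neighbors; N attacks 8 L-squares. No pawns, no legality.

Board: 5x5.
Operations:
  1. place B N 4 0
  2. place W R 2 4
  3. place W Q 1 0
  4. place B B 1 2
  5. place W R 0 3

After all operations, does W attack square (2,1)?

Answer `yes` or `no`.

Op 1: place BN@(4,0)
Op 2: place WR@(2,4)
Op 3: place WQ@(1,0)
Op 4: place BB@(1,2)
Op 5: place WR@(0,3)
Per-piece attacks for W:
  WR@(0,3): attacks (0,4) (0,2) (0,1) (0,0) (1,3) (2,3) (3,3) (4,3)
  WQ@(1,0): attacks (1,1) (1,2) (2,0) (3,0) (4,0) (0,0) (2,1) (3,2) (4,3) (0,1) [ray(0,1) blocked at (1,2); ray(1,0) blocked at (4,0)]
  WR@(2,4): attacks (2,3) (2,2) (2,1) (2,0) (3,4) (4,4) (1,4) (0,4)
W attacks (2,1): yes

Answer: yes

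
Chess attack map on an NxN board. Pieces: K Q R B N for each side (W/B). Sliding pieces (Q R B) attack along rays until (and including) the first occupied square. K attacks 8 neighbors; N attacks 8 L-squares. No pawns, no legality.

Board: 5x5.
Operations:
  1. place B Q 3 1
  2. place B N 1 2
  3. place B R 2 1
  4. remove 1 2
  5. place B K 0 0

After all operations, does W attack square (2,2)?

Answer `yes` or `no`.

Op 1: place BQ@(3,1)
Op 2: place BN@(1,2)
Op 3: place BR@(2,1)
Op 4: remove (1,2)
Op 5: place BK@(0,0)
Per-piece attacks for W:
W attacks (2,2): no

Answer: no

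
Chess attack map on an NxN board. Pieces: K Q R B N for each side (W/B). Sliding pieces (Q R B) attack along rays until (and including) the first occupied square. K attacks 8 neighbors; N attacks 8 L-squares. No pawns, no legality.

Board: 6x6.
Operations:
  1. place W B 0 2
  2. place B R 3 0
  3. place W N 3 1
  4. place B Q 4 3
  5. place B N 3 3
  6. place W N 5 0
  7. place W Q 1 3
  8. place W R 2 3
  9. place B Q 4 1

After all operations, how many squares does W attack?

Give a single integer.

Op 1: place WB@(0,2)
Op 2: place BR@(3,0)
Op 3: place WN@(3,1)
Op 4: place BQ@(4,3)
Op 5: place BN@(3,3)
Op 6: place WN@(5,0)
Op 7: place WQ@(1,3)
Op 8: place WR@(2,3)
Op 9: place BQ@(4,1)
Per-piece attacks for W:
  WB@(0,2): attacks (1,3) (1,1) (2,0) [ray(1,1) blocked at (1,3)]
  WQ@(1,3): attacks (1,4) (1,5) (1,2) (1,1) (1,0) (2,3) (0,3) (2,4) (3,5) (2,2) (3,1) (0,4) (0,2) [ray(1,0) blocked at (2,3); ray(1,-1) blocked at (3,1); ray(-1,-1) blocked at (0,2)]
  WR@(2,3): attacks (2,4) (2,5) (2,2) (2,1) (2,0) (3,3) (1,3) [ray(1,0) blocked at (3,3); ray(-1,0) blocked at (1,3)]
  WN@(3,1): attacks (4,3) (5,2) (2,3) (1,2) (5,0) (1,0)
  WN@(5,0): attacks (4,2) (3,1)
Union (22 distinct): (0,2) (0,3) (0,4) (1,0) (1,1) (1,2) (1,3) (1,4) (1,5) (2,0) (2,1) (2,2) (2,3) (2,4) (2,5) (3,1) (3,3) (3,5) (4,2) (4,3) (5,0) (5,2)

Answer: 22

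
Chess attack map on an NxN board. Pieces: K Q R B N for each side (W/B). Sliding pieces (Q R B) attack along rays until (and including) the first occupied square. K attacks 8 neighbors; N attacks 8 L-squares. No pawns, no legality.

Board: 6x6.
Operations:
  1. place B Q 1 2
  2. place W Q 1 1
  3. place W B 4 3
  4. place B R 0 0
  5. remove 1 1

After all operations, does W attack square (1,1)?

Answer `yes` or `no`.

Answer: no

Derivation:
Op 1: place BQ@(1,2)
Op 2: place WQ@(1,1)
Op 3: place WB@(4,3)
Op 4: place BR@(0,0)
Op 5: remove (1,1)
Per-piece attacks for W:
  WB@(4,3): attacks (5,4) (5,2) (3,4) (2,5) (3,2) (2,1) (1,0)
W attacks (1,1): no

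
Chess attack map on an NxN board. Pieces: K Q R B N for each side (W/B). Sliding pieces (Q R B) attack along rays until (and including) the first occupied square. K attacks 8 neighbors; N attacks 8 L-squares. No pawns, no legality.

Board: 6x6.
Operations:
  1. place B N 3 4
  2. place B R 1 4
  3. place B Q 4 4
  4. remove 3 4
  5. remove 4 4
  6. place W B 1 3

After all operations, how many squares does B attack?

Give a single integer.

Answer: 7

Derivation:
Op 1: place BN@(3,4)
Op 2: place BR@(1,4)
Op 3: place BQ@(4,4)
Op 4: remove (3,4)
Op 5: remove (4,4)
Op 6: place WB@(1,3)
Per-piece attacks for B:
  BR@(1,4): attacks (1,5) (1,3) (2,4) (3,4) (4,4) (5,4) (0,4) [ray(0,-1) blocked at (1,3)]
Union (7 distinct): (0,4) (1,3) (1,5) (2,4) (3,4) (4,4) (5,4)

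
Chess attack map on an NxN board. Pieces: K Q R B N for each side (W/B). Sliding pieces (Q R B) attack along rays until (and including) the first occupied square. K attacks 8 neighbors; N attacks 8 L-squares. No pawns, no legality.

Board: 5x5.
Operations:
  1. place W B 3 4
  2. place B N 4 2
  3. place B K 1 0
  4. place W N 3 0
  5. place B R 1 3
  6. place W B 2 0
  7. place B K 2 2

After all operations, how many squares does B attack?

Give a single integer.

Op 1: place WB@(3,4)
Op 2: place BN@(4,2)
Op 3: place BK@(1,0)
Op 4: place WN@(3,0)
Op 5: place BR@(1,3)
Op 6: place WB@(2,0)
Op 7: place BK@(2,2)
Per-piece attacks for B:
  BK@(1,0): attacks (1,1) (2,0) (0,0) (2,1) (0,1)
  BR@(1,3): attacks (1,4) (1,2) (1,1) (1,0) (2,3) (3,3) (4,3) (0,3) [ray(0,-1) blocked at (1,0)]
  BK@(2,2): attacks (2,3) (2,1) (3,2) (1,2) (3,3) (3,1) (1,3) (1,1)
  BN@(4,2): attacks (3,4) (2,3) (3,0) (2,1)
Union (17 distinct): (0,0) (0,1) (0,3) (1,0) (1,1) (1,2) (1,3) (1,4) (2,0) (2,1) (2,3) (3,0) (3,1) (3,2) (3,3) (3,4) (4,3)

Answer: 17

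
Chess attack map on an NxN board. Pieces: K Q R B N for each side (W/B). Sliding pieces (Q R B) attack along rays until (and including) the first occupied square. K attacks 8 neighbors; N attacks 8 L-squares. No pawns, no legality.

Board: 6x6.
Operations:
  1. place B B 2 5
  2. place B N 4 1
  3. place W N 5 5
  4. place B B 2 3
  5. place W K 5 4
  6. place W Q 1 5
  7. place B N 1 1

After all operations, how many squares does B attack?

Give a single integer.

Answer: 17

Derivation:
Op 1: place BB@(2,5)
Op 2: place BN@(4,1)
Op 3: place WN@(5,5)
Op 4: place BB@(2,3)
Op 5: place WK@(5,4)
Op 6: place WQ@(1,5)
Op 7: place BN@(1,1)
Per-piece attacks for B:
  BN@(1,1): attacks (2,3) (3,2) (0,3) (3,0)
  BB@(2,3): attacks (3,4) (4,5) (3,2) (4,1) (1,4) (0,5) (1,2) (0,1) [ray(1,-1) blocked at (4,1)]
  BB@(2,5): attacks (3,4) (4,3) (5,2) (1,4) (0,3)
  BN@(4,1): attacks (5,3) (3,3) (2,2) (2,0)
Union (17 distinct): (0,1) (0,3) (0,5) (1,2) (1,4) (2,0) (2,2) (2,3) (3,0) (3,2) (3,3) (3,4) (4,1) (4,3) (4,5) (5,2) (5,3)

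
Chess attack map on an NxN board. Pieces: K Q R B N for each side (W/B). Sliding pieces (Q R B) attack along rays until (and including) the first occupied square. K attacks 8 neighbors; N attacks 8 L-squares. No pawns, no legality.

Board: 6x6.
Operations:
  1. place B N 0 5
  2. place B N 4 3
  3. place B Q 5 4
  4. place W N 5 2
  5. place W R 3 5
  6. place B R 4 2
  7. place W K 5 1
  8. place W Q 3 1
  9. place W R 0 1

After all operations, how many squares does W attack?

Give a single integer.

Answer: 28

Derivation:
Op 1: place BN@(0,5)
Op 2: place BN@(4,3)
Op 3: place BQ@(5,4)
Op 4: place WN@(5,2)
Op 5: place WR@(3,5)
Op 6: place BR@(4,2)
Op 7: place WK@(5,1)
Op 8: place WQ@(3,1)
Op 9: place WR@(0,1)
Per-piece attacks for W:
  WR@(0,1): attacks (0,2) (0,3) (0,4) (0,5) (0,0) (1,1) (2,1) (3,1) [ray(0,1) blocked at (0,5); ray(1,0) blocked at (3,1)]
  WQ@(3,1): attacks (3,2) (3,3) (3,4) (3,5) (3,0) (4,1) (5,1) (2,1) (1,1) (0,1) (4,2) (4,0) (2,2) (1,3) (0,4) (2,0) [ray(0,1) blocked at (3,5); ray(1,0) blocked at (5,1); ray(-1,0) blocked at (0,1); ray(1,1) blocked at (4,2)]
  WR@(3,5): attacks (3,4) (3,3) (3,2) (3,1) (4,5) (5,5) (2,5) (1,5) (0,5) [ray(0,-1) blocked at (3,1); ray(-1,0) blocked at (0,5)]
  WK@(5,1): attacks (5,2) (5,0) (4,1) (4,2) (4,0)
  WN@(5,2): attacks (4,4) (3,3) (4,0) (3,1)
Union (28 distinct): (0,0) (0,1) (0,2) (0,3) (0,4) (0,5) (1,1) (1,3) (1,5) (2,0) (2,1) (2,2) (2,5) (3,0) (3,1) (3,2) (3,3) (3,4) (3,5) (4,0) (4,1) (4,2) (4,4) (4,5) (5,0) (5,1) (5,2) (5,5)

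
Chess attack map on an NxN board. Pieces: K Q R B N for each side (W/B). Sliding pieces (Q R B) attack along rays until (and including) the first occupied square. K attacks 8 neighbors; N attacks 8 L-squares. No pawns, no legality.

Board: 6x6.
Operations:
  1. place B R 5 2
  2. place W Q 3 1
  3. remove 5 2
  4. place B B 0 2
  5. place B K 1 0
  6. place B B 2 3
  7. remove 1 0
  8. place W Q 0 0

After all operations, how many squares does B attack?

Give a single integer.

Op 1: place BR@(5,2)
Op 2: place WQ@(3,1)
Op 3: remove (5,2)
Op 4: place BB@(0,2)
Op 5: place BK@(1,0)
Op 6: place BB@(2,3)
Op 7: remove (1,0)
Op 8: place WQ@(0,0)
Per-piece attacks for B:
  BB@(0,2): attacks (1,3) (2,4) (3,5) (1,1) (2,0)
  BB@(2,3): attacks (3,4) (4,5) (3,2) (4,1) (5,0) (1,4) (0,5) (1,2) (0,1)
Union (14 distinct): (0,1) (0,5) (1,1) (1,2) (1,3) (1,4) (2,0) (2,4) (3,2) (3,4) (3,5) (4,1) (4,5) (5,0)

Answer: 14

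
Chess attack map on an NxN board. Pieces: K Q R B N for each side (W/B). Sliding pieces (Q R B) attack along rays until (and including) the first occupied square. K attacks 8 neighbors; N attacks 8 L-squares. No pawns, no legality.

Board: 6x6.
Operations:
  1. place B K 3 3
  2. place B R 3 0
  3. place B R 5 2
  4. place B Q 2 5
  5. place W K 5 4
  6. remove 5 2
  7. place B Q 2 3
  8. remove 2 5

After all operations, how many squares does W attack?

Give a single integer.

Op 1: place BK@(3,3)
Op 2: place BR@(3,0)
Op 3: place BR@(5,2)
Op 4: place BQ@(2,5)
Op 5: place WK@(5,4)
Op 6: remove (5,2)
Op 7: place BQ@(2,3)
Op 8: remove (2,5)
Per-piece attacks for W:
  WK@(5,4): attacks (5,5) (5,3) (4,4) (4,5) (4,3)
Union (5 distinct): (4,3) (4,4) (4,5) (5,3) (5,5)

Answer: 5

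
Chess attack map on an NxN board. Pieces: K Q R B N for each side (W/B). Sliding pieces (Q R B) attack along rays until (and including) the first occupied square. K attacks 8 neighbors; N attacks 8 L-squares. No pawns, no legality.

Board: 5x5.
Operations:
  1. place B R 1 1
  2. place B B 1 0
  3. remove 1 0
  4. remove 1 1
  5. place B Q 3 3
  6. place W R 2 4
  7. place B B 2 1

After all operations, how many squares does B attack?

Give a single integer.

Op 1: place BR@(1,1)
Op 2: place BB@(1,0)
Op 3: remove (1,0)
Op 4: remove (1,1)
Op 5: place BQ@(3,3)
Op 6: place WR@(2,4)
Op 7: place BB@(2,1)
Per-piece attacks for B:
  BB@(2,1): attacks (3,2) (4,3) (3,0) (1,2) (0,3) (1,0)
  BQ@(3,3): attacks (3,4) (3,2) (3,1) (3,0) (4,3) (2,3) (1,3) (0,3) (4,4) (4,2) (2,4) (2,2) (1,1) (0,0) [ray(-1,1) blocked at (2,4)]
Union (16 distinct): (0,0) (0,3) (1,0) (1,1) (1,2) (1,3) (2,2) (2,3) (2,4) (3,0) (3,1) (3,2) (3,4) (4,2) (4,3) (4,4)

Answer: 16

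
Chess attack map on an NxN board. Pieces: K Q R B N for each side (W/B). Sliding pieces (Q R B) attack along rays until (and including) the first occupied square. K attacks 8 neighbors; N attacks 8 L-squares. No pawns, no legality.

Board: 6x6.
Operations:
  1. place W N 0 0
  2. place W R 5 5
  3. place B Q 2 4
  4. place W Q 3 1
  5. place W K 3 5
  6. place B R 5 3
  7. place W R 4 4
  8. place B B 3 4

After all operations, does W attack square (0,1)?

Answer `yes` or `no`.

Answer: yes

Derivation:
Op 1: place WN@(0,0)
Op 2: place WR@(5,5)
Op 3: place BQ@(2,4)
Op 4: place WQ@(3,1)
Op 5: place WK@(3,5)
Op 6: place BR@(5,3)
Op 7: place WR@(4,4)
Op 8: place BB@(3,4)
Per-piece attacks for W:
  WN@(0,0): attacks (1,2) (2,1)
  WQ@(3,1): attacks (3,2) (3,3) (3,4) (3,0) (4,1) (5,1) (2,1) (1,1) (0,1) (4,2) (5,3) (4,0) (2,2) (1,3) (0,4) (2,0) [ray(0,1) blocked at (3,4); ray(1,1) blocked at (5,3)]
  WK@(3,5): attacks (3,4) (4,5) (2,5) (4,4) (2,4)
  WR@(4,4): attacks (4,5) (4,3) (4,2) (4,1) (4,0) (5,4) (3,4) [ray(-1,0) blocked at (3,4)]
  WR@(5,5): attacks (5,4) (5,3) (4,5) (3,5) [ray(0,-1) blocked at (5,3); ray(-1,0) blocked at (3,5)]
W attacks (0,1): yes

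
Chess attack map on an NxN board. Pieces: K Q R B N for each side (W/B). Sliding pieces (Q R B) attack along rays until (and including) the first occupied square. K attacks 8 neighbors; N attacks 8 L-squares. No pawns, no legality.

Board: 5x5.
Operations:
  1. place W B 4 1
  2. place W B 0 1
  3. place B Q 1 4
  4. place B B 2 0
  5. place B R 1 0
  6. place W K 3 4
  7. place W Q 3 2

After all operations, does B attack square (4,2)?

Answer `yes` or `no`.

Answer: yes

Derivation:
Op 1: place WB@(4,1)
Op 2: place WB@(0,1)
Op 3: place BQ@(1,4)
Op 4: place BB@(2,0)
Op 5: place BR@(1,0)
Op 6: place WK@(3,4)
Op 7: place WQ@(3,2)
Per-piece attacks for B:
  BR@(1,0): attacks (1,1) (1,2) (1,3) (1,4) (2,0) (0,0) [ray(0,1) blocked at (1,4); ray(1,0) blocked at (2,0)]
  BQ@(1,4): attacks (1,3) (1,2) (1,1) (1,0) (2,4) (3,4) (0,4) (2,3) (3,2) (0,3) [ray(0,-1) blocked at (1,0); ray(1,0) blocked at (3,4); ray(1,-1) blocked at (3,2)]
  BB@(2,0): attacks (3,1) (4,2) (1,1) (0,2)
B attacks (4,2): yes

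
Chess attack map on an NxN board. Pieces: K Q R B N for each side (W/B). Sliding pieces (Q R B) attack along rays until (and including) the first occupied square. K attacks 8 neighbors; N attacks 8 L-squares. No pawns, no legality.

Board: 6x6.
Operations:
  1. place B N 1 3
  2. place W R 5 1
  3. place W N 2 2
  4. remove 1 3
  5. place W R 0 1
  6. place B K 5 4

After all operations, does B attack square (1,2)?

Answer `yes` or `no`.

Answer: no

Derivation:
Op 1: place BN@(1,3)
Op 2: place WR@(5,1)
Op 3: place WN@(2,2)
Op 4: remove (1,3)
Op 5: place WR@(0,1)
Op 6: place BK@(5,4)
Per-piece attacks for B:
  BK@(5,4): attacks (5,5) (5,3) (4,4) (4,5) (4,3)
B attacks (1,2): no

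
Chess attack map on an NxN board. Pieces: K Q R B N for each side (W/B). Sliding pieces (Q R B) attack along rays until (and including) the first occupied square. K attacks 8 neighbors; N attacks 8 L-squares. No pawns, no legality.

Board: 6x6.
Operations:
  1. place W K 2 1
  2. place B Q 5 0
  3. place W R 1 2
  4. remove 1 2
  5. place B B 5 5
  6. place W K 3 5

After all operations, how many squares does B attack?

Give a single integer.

Answer: 19

Derivation:
Op 1: place WK@(2,1)
Op 2: place BQ@(5,0)
Op 3: place WR@(1,2)
Op 4: remove (1,2)
Op 5: place BB@(5,5)
Op 6: place WK@(3,5)
Per-piece attacks for B:
  BQ@(5,0): attacks (5,1) (5,2) (5,3) (5,4) (5,5) (4,0) (3,0) (2,0) (1,0) (0,0) (4,1) (3,2) (2,3) (1,4) (0,5) [ray(0,1) blocked at (5,5)]
  BB@(5,5): attacks (4,4) (3,3) (2,2) (1,1) (0,0)
Union (19 distinct): (0,0) (0,5) (1,0) (1,1) (1,4) (2,0) (2,2) (2,3) (3,0) (3,2) (3,3) (4,0) (4,1) (4,4) (5,1) (5,2) (5,3) (5,4) (5,5)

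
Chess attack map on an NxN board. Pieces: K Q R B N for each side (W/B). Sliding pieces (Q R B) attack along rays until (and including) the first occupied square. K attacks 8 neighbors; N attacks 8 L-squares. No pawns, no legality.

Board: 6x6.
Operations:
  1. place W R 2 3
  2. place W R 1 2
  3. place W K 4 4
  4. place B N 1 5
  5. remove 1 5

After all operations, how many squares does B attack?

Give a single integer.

Answer: 0

Derivation:
Op 1: place WR@(2,3)
Op 2: place WR@(1,2)
Op 3: place WK@(4,4)
Op 4: place BN@(1,5)
Op 5: remove (1,5)
Per-piece attacks for B:
Union (0 distinct): (none)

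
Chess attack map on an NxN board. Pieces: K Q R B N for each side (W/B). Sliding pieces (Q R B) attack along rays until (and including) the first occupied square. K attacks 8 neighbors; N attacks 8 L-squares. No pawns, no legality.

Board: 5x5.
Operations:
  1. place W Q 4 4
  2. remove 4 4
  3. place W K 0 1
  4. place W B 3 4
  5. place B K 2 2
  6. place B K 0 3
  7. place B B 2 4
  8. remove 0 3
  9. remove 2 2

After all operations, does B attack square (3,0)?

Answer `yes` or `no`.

Answer: no

Derivation:
Op 1: place WQ@(4,4)
Op 2: remove (4,4)
Op 3: place WK@(0,1)
Op 4: place WB@(3,4)
Op 5: place BK@(2,2)
Op 6: place BK@(0,3)
Op 7: place BB@(2,4)
Op 8: remove (0,3)
Op 9: remove (2,2)
Per-piece attacks for B:
  BB@(2,4): attacks (3,3) (4,2) (1,3) (0,2)
B attacks (3,0): no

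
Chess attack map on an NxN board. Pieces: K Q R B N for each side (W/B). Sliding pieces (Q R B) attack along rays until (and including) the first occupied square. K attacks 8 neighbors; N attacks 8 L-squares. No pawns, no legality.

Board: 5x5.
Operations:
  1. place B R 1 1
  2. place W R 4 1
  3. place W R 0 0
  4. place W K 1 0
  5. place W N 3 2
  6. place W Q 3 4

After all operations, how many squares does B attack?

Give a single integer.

Answer: 8

Derivation:
Op 1: place BR@(1,1)
Op 2: place WR@(4,1)
Op 3: place WR@(0,0)
Op 4: place WK@(1,0)
Op 5: place WN@(3,2)
Op 6: place WQ@(3,4)
Per-piece attacks for B:
  BR@(1,1): attacks (1,2) (1,3) (1,4) (1,0) (2,1) (3,1) (4,1) (0,1) [ray(0,-1) blocked at (1,0); ray(1,0) blocked at (4,1)]
Union (8 distinct): (0,1) (1,0) (1,2) (1,3) (1,4) (2,1) (3,1) (4,1)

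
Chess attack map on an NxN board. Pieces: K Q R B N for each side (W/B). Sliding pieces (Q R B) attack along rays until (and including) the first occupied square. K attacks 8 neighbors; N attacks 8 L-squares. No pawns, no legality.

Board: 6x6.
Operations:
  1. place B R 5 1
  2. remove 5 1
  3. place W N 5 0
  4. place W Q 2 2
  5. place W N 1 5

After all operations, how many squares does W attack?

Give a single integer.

Op 1: place BR@(5,1)
Op 2: remove (5,1)
Op 3: place WN@(5,0)
Op 4: place WQ@(2,2)
Op 5: place WN@(1,5)
Per-piece attacks for W:
  WN@(1,5): attacks (2,3) (3,4) (0,3)
  WQ@(2,2): attacks (2,3) (2,4) (2,5) (2,1) (2,0) (3,2) (4,2) (5,2) (1,2) (0,2) (3,3) (4,4) (5,5) (3,1) (4,0) (1,3) (0,4) (1,1) (0,0)
  WN@(5,0): attacks (4,2) (3,1)
Union (21 distinct): (0,0) (0,2) (0,3) (0,4) (1,1) (1,2) (1,3) (2,0) (2,1) (2,3) (2,4) (2,5) (3,1) (3,2) (3,3) (3,4) (4,0) (4,2) (4,4) (5,2) (5,5)

Answer: 21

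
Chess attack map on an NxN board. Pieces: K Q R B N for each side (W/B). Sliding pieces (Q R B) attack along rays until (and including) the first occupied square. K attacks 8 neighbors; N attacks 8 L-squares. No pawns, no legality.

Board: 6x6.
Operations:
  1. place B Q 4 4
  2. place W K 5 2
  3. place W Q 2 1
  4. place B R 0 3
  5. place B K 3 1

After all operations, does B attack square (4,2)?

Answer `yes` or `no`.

Op 1: place BQ@(4,4)
Op 2: place WK@(5,2)
Op 3: place WQ@(2,1)
Op 4: place BR@(0,3)
Op 5: place BK@(3,1)
Per-piece attacks for B:
  BR@(0,3): attacks (0,4) (0,5) (0,2) (0,1) (0,0) (1,3) (2,3) (3,3) (4,3) (5,3)
  BK@(3,1): attacks (3,2) (3,0) (4,1) (2,1) (4,2) (4,0) (2,2) (2,0)
  BQ@(4,4): attacks (4,5) (4,3) (4,2) (4,1) (4,0) (5,4) (3,4) (2,4) (1,4) (0,4) (5,5) (5,3) (3,5) (3,3) (2,2) (1,1) (0,0)
B attacks (4,2): yes

Answer: yes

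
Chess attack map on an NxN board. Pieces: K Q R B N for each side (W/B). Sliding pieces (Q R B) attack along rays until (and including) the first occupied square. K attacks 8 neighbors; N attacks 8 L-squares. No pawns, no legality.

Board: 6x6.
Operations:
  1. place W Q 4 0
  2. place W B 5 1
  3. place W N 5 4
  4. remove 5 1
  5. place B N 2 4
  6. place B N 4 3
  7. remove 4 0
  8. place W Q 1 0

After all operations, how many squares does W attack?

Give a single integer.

Op 1: place WQ@(4,0)
Op 2: place WB@(5,1)
Op 3: place WN@(5,4)
Op 4: remove (5,1)
Op 5: place BN@(2,4)
Op 6: place BN@(4,3)
Op 7: remove (4,0)
Op 8: place WQ@(1,0)
Per-piece attacks for W:
  WQ@(1,0): attacks (1,1) (1,2) (1,3) (1,4) (1,5) (2,0) (3,0) (4,0) (5,0) (0,0) (2,1) (3,2) (4,3) (0,1) [ray(1,1) blocked at (4,3)]
  WN@(5,4): attacks (3,5) (4,2) (3,3)
Union (17 distinct): (0,0) (0,1) (1,1) (1,2) (1,3) (1,4) (1,5) (2,0) (2,1) (3,0) (3,2) (3,3) (3,5) (4,0) (4,2) (4,3) (5,0)

Answer: 17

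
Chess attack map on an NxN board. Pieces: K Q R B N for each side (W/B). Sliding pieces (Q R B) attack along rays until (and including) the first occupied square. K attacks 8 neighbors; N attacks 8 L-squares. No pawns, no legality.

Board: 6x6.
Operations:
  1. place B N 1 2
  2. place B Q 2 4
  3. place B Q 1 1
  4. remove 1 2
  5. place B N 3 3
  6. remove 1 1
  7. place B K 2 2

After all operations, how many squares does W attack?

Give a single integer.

Answer: 0

Derivation:
Op 1: place BN@(1,2)
Op 2: place BQ@(2,4)
Op 3: place BQ@(1,1)
Op 4: remove (1,2)
Op 5: place BN@(3,3)
Op 6: remove (1,1)
Op 7: place BK@(2,2)
Per-piece attacks for W:
Union (0 distinct): (none)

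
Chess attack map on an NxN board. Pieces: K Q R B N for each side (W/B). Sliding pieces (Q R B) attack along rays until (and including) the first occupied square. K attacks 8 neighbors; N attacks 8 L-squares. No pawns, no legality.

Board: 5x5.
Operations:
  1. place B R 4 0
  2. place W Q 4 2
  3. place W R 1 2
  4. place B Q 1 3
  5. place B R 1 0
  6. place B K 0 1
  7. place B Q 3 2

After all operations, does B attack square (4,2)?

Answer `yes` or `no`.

Op 1: place BR@(4,0)
Op 2: place WQ@(4,2)
Op 3: place WR@(1,2)
Op 4: place BQ@(1,3)
Op 5: place BR@(1,0)
Op 6: place BK@(0,1)
Op 7: place BQ@(3,2)
Per-piece attacks for B:
  BK@(0,1): attacks (0,2) (0,0) (1,1) (1,2) (1,0)
  BR@(1,0): attacks (1,1) (1,2) (2,0) (3,0) (4,0) (0,0) [ray(0,1) blocked at (1,2); ray(1,0) blocked at (4,0)]
  BQ@(1,3): attacks (1,4) (1,2) (2,3) (3,3) (4,3) (0,3) (2,4) (2,2) (3,1) (4,0) (0,4) (0,2) [ray(0,-1) blocked at (1,2); ray(1,-1) blocked at (4,0)]
  BQ@(3,2): attacks (3,3) (3,4) (3,1) (3,0) (4,2) (2,2) (1,2) (4,3) (4,1) (2,3) (1,4) (2,1) (1,0) [ray(1,0) blocked at (4,2); ray(-1,0) blocked at (1,2); ray(-1,-1) blocked at (1,0)]
  BR@(4,0): attacks (4,1) (4,2) (3,0) (2,0) (1,0) [ray(0,1) blocked at (4,2); ray(-1,0) blocked at (1,0)]
B attacks (4,2): yes

Answer: yes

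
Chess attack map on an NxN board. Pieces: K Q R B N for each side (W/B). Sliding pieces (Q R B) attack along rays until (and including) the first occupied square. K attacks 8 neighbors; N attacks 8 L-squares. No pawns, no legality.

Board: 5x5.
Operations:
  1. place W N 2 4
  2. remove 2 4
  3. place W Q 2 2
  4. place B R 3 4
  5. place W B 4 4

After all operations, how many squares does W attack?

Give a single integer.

Answer: 17

Derivation:
Op 1: place WN@(2,4)
Op 2: remove (2,4)
Op 3: place WQ@(2,2)
Op 4: place BR@(3,4)
Op 5: place WB@(4,4)
Per-piece attacks for W:
  WQ@(2,2): attacks (2,3) (2,4) (2,1) (2,0) (3,2) (4,2) (1,2) (0,2) (3,3) (4,4) (3,1) (4,0) (1,3) (0,4) (1,1) (0,0) [ray(1,1) blocked at (4,4)]
  WB@(4,4): attacks (3,3) (2,2) [ray(-1,-1) blocked at (2,2)]
Union (17 distinct): (0,0) (0,2) (0,4) (1,1) (1,2) (1,3) (2,0) (2,1) (2,2) (2,3) (2,4) (3,1) (3,2) (3,3) (4,0) (4,2) (4,4)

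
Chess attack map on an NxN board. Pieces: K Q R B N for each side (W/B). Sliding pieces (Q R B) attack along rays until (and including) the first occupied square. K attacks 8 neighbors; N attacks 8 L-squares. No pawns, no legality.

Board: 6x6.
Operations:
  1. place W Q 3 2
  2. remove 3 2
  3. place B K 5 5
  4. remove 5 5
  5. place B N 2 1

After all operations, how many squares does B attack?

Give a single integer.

Op 1: place WQ@(3,2)
Op 2: remove (3,2)
Op 3: place BK@(5,5)
Op 4: remove (5,5)
Op 5: place BN@(2,1)
Per-piece attacks for B:
  BN@(2,1): attacks (3,3) (4,2) (1,3) (0,2) (4,0) (0,0)
Union (6 distinct): (0,0) (0,2) (1,3) (3,3) (4,0) (4,2)

Answer: 6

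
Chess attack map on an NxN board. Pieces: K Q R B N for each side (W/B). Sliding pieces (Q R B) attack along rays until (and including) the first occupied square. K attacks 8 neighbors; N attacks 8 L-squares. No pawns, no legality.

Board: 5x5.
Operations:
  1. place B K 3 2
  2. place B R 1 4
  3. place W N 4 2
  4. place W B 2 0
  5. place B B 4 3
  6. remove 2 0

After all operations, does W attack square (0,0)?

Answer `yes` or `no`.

Op 1: place BK@(3,2)
Op 2: place BR@(1,4)
Op 3: place WN@(4,2)
Op 4: place WB@(2,0)
Op 5: place BB@(4,3)
Op 6: remove (2,0)
Per-piece attacks for W:
  WN@(4,2): attacks (3,4) (2,3) (3,0) (2,1)
W attacks (0,0): no

Answer: no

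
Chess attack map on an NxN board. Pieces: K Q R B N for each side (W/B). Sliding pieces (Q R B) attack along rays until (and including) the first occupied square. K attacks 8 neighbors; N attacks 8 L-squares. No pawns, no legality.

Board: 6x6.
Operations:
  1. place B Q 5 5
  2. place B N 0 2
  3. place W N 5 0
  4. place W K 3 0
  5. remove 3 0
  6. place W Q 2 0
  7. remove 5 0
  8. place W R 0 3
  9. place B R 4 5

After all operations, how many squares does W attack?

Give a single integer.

Op 1: place BQ@(5,5)
Op 2: place BN@(0,2)
Op 3: place WN@(5,0)
Op 4: place WK@(3,0)
Op 5: remove (3,0)
Op 6: place WQ@(2,0)
Op 7: remove (5,0)
Op 8: place WR@(0,3)
Op 9: place BR@(4,5)
Per-piece attacks for W:
  WR@(0,3): attacks (0,4) (0,5) (0,2) (1,3) (2,3) (3,3) (4,3) (5,3) [ray(0,-1) blocked at (0,2)]
  WQ@(2,0): attacks (2,1) (2,2) (2,3) (2,4) (2,5) (3,0) (4,0) (5,0) (1,0) (0,0) (3,1) (4,2) (5,3) (1,1) (0,2) [ray(-1,1) blocked at (0,2)]
Union (20 distinct): (0,0) (0,2) (0,4) (0,5) (1,0) (1,1) (1,3) (2,1) (2,2) (2,3) (2,4) (2,5) (3,0) (3,1) (3,3) (4,0) (4,2) (4,3) (5,0) (5,3)

Answer: 20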